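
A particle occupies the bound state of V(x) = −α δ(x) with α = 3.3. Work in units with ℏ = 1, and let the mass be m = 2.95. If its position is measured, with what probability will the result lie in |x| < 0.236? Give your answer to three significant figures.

P = 0.990

The normalised bound state is ψ = √κ e^{−κ|x|} with κ = mα/ℏ² = 9.735.
P(|x| < d) = ∫_{−d}^{d} κ e^{−2κ|x|} dx = 1 − e^{−2κd} = 1 − e^{−4.595} = 0.9899.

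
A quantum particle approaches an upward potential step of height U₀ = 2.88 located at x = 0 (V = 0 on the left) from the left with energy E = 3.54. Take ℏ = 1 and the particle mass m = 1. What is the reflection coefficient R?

R = 0.157

On each side the TISE gives plane waves with k = √(2m(E − V))/ℏ: k₁ = √(2·1·3.54) = 2.661, k₂ = √(2·1·0.66) = 1.149.
Matching ψ and ψ′ at x = 0 gives r = (k₁ − k₂)/(k₁ + k₂), so R = r² = 0.1575 and T = 1 − R = 0.8425.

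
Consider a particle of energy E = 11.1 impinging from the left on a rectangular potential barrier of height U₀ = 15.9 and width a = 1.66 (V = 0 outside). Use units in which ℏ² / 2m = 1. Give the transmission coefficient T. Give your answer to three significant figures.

Since E < U₀ the interior solution is evanescent with decay constant κ = √(2m(U₀ − E))/ℏ = 2.191.
κa = 3.637, sinh(κa) = 18.97.
The exact tunnelling result is T⁻¹ = 1 + U₀² sinh²(κa) / [4E(U₀ − E)] = 428.0, so T = 0.00234.

T = 0.00234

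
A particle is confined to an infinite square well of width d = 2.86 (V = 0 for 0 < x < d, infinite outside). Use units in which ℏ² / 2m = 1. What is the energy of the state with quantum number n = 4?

E = 19.3

The infinite-well eigenfunctions ψ_n = √(2/d) sin(nπx/d) vanish at both walls, giving E_n = n²π²ℏ²/(2md²).
E_4 = 4² × π² / (2 × 0.5 × 2.86²) = 19.31.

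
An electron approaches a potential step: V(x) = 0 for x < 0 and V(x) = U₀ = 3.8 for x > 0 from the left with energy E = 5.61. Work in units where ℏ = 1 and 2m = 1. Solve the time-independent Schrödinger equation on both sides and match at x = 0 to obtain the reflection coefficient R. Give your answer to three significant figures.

R = 0.0759

The wavenumbers are k₁ = √(2mE)/ℏ = 2.369 on the left and k₂ = √(2m(E − U₀))/ℏ = 1.345 on the right.
Continuity of ψ and ψ′ at the step yields the reflection amplitude r = (k₁ − k₂)/(k₁ + k₂) = 0.2755; thus R = |r|² = 0.07590, T = 0.9241.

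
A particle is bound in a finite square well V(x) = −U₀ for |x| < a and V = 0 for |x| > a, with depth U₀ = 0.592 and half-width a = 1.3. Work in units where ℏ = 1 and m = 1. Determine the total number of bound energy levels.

N = 1

Define the well-strength parameter z₀ = (a/ℏ)√(2mU₀) = 1.3 × √(2·1·0.592) = 1.415.
The even/odd transcendental equations gain one root per π/2 in z₀, giving N = 1 + ⌊2z₀/π⌋ = 1 + ⌊0.9005⌋ = 1.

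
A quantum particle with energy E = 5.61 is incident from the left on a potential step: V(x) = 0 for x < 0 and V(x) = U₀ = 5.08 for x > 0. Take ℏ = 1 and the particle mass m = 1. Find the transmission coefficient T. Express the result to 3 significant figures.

On each side the TISE gives plane waves with k = √(2m(E − V))/ℏ: k₁ = √(2·1·5.61) = 3.350, k₂ = √(2·1·0.53) = 1.030.
Matching ψ and ψ′ at x = 0 gives r = (k₁ − k₂)/(k₁ + k₂), so R = r² = 0.2807 and T = 1 − R = 0.7193.

T = 0.719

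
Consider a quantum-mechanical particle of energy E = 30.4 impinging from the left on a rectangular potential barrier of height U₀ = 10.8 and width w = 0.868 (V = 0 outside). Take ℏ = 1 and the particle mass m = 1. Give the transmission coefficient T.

E > U₀: inside the barrier k₂ = √(2m(E − U₀))/ℏ = 6.261, k₂w = 5.435.
T = [1 + U₀² sin²(k₂w) / (4E(E − U₀))]⁻¹ = 1/1.028 = 0.973.

T = 0.973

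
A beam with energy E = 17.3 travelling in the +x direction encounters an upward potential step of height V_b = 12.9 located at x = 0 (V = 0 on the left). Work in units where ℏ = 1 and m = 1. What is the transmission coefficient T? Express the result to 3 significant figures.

T = 0.891

On each side the TISE gives plane waves with k = √(2m(E − V))/ℏ: k₁ = √(2·1·17.3) = 5.882, k₂ = √(2·1·4.4) = 2.966.
Matching ψ and ψ′ at x = 0 gives r = (k₁ − k₂)/(k₁ + k₂), so R = r² = 0.1086 and T = 1 − R = 0.8914.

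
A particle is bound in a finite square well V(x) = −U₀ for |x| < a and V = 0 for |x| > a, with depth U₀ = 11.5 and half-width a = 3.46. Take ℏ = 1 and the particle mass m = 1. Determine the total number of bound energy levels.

Define the well-strength parameter z₀ = (a/ℏ)√(2mU₀) = 3.46 × √(2·1·11.5) = 16.59.
A new bound state (alternating even/odd) appears each time z₀ passes a multiple of π/2, so N = ⌊2z₀/π⌋ + 1 = ⌊10.56⌋ + 1 = 11.

N = 11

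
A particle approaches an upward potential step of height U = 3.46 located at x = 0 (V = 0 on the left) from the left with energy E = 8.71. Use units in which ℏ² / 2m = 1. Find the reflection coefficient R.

R = 0.0158

On each side the TISE gives plane waves with k = √(2m(E − V))/ℏ: k₁ = √(2·½·8.71) = 2.951, k₂ = √(2·½·5.25) = 2.291.
Continuity of ψ and ψ′ at the step yields the reflection amplitude r = (k₁ − k₂)/(k₁ + k₂) = 0.1259; thus R = |r|² = 0.01585, T = 0.9842.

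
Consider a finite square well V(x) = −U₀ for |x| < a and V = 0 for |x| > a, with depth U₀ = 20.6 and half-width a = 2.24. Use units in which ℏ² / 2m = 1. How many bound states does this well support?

Define the well-strength parameter z₀ = (a/ℏ)√(2mU₀) = 2.24 × √(2·0.5·20.6) = 10.17.
A new bound state (alternating even/odd) appears each time z₀ passes a multiple of π/2, so N = ⌊2z₀/π⌋ + 1 = ⌊6.472⌋ + 1 = 7.

N = 7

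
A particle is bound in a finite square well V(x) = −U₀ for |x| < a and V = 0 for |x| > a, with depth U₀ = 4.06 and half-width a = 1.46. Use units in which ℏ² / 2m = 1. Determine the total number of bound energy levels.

Define the well-strength parameter z₀ = (a/ℏ)√(2mU₀) = 1.46 × √(2·0.5·4.06) = 2.942.
The even/odd transcendental equations gain one root per π/2 in z₀, giving N = 1 + ⌊2z₀/π⌋ = 1 + ⌊1.873⌋ = 2.

N = 2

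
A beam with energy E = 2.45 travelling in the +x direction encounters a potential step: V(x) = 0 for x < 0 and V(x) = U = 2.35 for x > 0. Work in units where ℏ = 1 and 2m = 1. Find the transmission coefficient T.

T = 0.559

On each side the TISE gives plane waves with k = √(2m(E − V))/ℏ: k₁ = √(2·½·2.45) = 1.565, k₂ = √(2·½·0.1) = 0.3162.
Continuity of ψ and ψ′ at the step yields the reflection amplitude r = (k₁ − k₂)/(k₁ + k₂) = 0.6639; thus R = |r|² = 0.4407, T = 0.5593.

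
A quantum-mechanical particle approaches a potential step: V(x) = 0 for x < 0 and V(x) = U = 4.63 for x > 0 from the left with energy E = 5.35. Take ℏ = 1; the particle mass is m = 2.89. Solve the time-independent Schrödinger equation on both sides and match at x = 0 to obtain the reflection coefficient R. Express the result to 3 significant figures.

On each side the TISE gives plane waves with k = √(2m(E − V))/ℏ: k₁ = √(2·2.89·5.35) = 5.561, k₂ = √(2·2.89·0.72) = 2.040.
Continuity of ψ and ψ′ at the step yields the reflection amplitude r = (k₁ − k₂)/(k₁ + k₂) = 0.4632; thus R = |r|² = 0.2146, T = 0.7854.

R = 0.215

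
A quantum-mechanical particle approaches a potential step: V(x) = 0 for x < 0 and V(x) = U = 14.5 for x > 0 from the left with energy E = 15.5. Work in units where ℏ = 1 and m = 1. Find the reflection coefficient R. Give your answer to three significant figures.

The wavenumbers are k₁ = √(2mE)/ℏ = 5.568 on the left and k₂ = √(2m(E − U))/ℏ = 1.414 on the right.
Continuity of ψ and ψ′ at the step yields the reflection amplitude r = (k₁ − k₂)/(k₁ + k₂) = 0.5949; thus R = |r|² = 0.3539, T = 0.6461.

R = 0.354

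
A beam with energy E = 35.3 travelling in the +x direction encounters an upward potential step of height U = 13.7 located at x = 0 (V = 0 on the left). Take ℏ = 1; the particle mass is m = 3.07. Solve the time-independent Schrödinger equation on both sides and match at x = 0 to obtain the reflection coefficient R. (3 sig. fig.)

R = 0.0149

The wavenumbers are k₁ = √(2mE)/ℏ = 14.72 on the left and k₂ = √(2m(E − U))/ℏ = 11.52 on the right.
Continuity of ψ and ψ′ at the step yields the reflection amplitude r = (k₁ − k₂)/(k₁ + k₂) = 0.1222; thus R = |r|² = 0.01493, T = 0.9851.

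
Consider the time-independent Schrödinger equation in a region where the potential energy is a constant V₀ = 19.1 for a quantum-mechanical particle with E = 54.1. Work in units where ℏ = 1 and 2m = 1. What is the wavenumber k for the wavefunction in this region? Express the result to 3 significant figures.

k = 5.92

With E > V₀ the solution is oscillatory, ψ ∝ e^{±ikx} with k = √(2m(E − V₀))/ℏ.
k = √(2 × 0.5 × 35) = 5.916.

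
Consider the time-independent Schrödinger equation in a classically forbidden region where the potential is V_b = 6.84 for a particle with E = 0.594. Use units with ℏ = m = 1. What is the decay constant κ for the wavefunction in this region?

Since E < V_b the TISE in this region is ψ'' = κ²ψ with κ = √(2m(V_b − E))/ℏ.
κ = √(2 × 1 × 6.246) = 3.534.

κ = 3.53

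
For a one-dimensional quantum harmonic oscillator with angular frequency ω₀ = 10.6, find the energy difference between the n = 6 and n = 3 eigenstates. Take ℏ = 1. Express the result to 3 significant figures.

ΔE = 31.8

E_n = ℏω₀(n + ½), so ΔE = (6 − 3) ℏω₀ = 3 × 10.6 = 31.80.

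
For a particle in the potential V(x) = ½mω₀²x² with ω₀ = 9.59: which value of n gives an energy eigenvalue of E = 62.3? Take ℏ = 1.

E_n = ℏω₀(n + ½) ⇒ n = E/(ℏω₀) − ½ = 62.3/9.59 − 0.5 = 5.996 → n = 6.

n = 6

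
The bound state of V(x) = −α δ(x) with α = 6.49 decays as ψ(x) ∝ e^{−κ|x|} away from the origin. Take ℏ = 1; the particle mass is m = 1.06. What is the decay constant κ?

κ = 6.88

Integrating the TISE across x = 0 gives the cusp condition ψ'(0⁺) − ψ'(0⁻) = −(2mα/ℏ²)ψ(0).
With ψ ∝ e^{−κ|x|} this yields −2κ = −2mα/ℏ², so κ = mα/ℏ² = 6.879.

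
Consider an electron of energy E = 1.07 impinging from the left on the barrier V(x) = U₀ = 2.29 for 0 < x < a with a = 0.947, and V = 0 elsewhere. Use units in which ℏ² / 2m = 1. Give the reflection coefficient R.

R = 0.610

Since E < U₀ the interior solution is evanescent with decay constant κ = √(2m(U₀ − E))/ℏ = 1.105.
κa = 1.046, sinh(κa) = 1.247.
The exact tunnelling result is T⁻¹ = 1 + U₀² sinh²(κa) / [4E(U₀ − E)] = 2.563, so T = 0.390.
R = 1 − T = 0.610.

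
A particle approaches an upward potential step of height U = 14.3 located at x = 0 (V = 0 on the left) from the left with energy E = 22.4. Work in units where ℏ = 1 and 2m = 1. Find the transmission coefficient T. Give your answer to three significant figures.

On each side the TISE gives plane waves with k = √(2m(E − V))/ℏ: k₁ = √(2·½·22.4) = 4.733, k₂ = √(2·½·8.1) = 2.846.
Continuity of ψ and ψ′ at the step yields the reflection amplitude r = (k₁ − k₂)/(k₁ + k₂) = 0.2490; thus R = |r|² = 0.06198, T = 0.9380.

T = 0.938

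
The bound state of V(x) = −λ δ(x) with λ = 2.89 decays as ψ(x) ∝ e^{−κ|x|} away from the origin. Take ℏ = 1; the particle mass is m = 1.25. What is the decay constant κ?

Integrate −(ℏ²/2m)ψ'' − λδ(x)ψ = Eψ from −ε to +ε: the ψ'' term gives ψ'(0⁺) − ψ'(0⁻) and the δ term gives −(2mλ/ℏ²)ψ(0).
With ψ ∝ e^{−κ|x|} this yields −2κ = −2mλ/ℏ², so κ = mλ/ℏ² = 3.613.

κ = 3.61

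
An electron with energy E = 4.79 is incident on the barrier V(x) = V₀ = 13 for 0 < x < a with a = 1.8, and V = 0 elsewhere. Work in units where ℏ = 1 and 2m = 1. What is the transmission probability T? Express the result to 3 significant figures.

Since E < V₀ the interior solution is evanescent with decay constant κ = √(2m(V₀ − E))/ℏ = 2.865.
κa = 5.158, sinh(κa) = 86.87.
Matching ψ, ψ′ at both faces gives T = [1 + V₀² sinh²(κa) / (4E(V₀ − E))]⁻¹ = 1/8108 = 0.000123.

T = 0.000123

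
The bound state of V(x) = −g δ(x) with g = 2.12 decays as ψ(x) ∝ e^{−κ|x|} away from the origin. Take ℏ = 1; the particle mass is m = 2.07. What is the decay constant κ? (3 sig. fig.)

κ = 4.39

Integrating the TISE across x = 0 gives the cusp condition ψ'(0⁺) − ψ'(0⁻) = −(2mg/ℏ²)ψ(0).
With ψ ∝ e^{−κ|x|} this yields −2κ = −2mg/ℏ², so κ = mg/ℏ² = 4.388.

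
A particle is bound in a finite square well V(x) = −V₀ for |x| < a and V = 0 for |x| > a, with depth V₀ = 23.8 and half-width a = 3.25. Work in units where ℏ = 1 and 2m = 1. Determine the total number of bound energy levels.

Define the well-strength parameter z₀ = (a/ℏ)√(2mV₀) = 3.25 × √(2·0.5·23.8) = 15.86.
The even/odd transcendental equations gain one root per π/2 in z₀, giving N = 1 + ⌊2z₀/π⌋ = 1 + ⌊10.09⌋ = 11.

N = 11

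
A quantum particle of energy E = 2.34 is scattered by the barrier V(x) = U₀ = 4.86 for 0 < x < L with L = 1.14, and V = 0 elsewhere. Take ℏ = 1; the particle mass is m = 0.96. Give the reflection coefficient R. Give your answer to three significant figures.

R = 0.974

Since E < U₀ the interior solution is evanescent with decay constant κ = √(2m(U₀ − E))/ℏ = 2.200.
κL = 2.508, sinh(κL) = 6.097.
The exact tunnelling result is T⁻¹ = 1 + U₀² sinh²(κL) / [4E(U₀ − E)] = 38.22, so T = 0.0262.
R = 1 − T = 0.974.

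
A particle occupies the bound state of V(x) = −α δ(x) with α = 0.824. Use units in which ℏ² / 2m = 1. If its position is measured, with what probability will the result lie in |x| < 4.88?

The normalised bound state is ψ = √κ e^{−κ|x|} with κ = mα/ℏ² = 0.4120.
P(|x| < d) = ∫_{−d}^{d} κ e^{−2κ|x|} dx = 1 − e^{−2κd} = 1 − e^{−4.021} = 0.9821.

P = 0.982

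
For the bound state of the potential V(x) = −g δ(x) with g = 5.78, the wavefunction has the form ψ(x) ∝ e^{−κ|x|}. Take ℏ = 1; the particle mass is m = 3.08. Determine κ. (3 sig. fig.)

Integrate −(ℏ²/2m)ψ'' − gδ(x)ψ = Eψ from −ε to +ε: the ψ'' term gives ψ'(0⁺) − ψ'(0⁻) and the δ term gives −(2mg/ℏ²)ψ(0).
With ψ ∝ e^{−κ|x|} this yields −2κ = −2mg/ℏ², so κ = mg/ℏ² = 17.80.

κ = 17.8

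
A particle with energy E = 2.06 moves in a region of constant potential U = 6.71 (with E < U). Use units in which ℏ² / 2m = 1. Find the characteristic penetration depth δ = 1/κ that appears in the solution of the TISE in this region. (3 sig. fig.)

Since E < U the TISE in this region is ψ'' = κ²ψ with κ = √(2m(U − E))/ℏ.
κ = √(2 × 0.5 × 4.65) = 2.156. The penetration depth is δ = 1/κ = 0.464.

δ = 0.464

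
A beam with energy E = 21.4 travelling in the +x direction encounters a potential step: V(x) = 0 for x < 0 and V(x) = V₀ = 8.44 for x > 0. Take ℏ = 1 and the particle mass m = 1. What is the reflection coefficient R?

The wavenumbers are k₁ = √(2mE)/ℏ = 6.542 on the left and k₂ = √(2m(E − V₀))/ℏ = 5.091 on the right.
Matching ψ and ψ′ at x = 0 gives r = (k₁ − k₂)/(k₁ + k₂), so R = r² = 0.01556 and T = 1 − R = 0.9844.

R = 0.0156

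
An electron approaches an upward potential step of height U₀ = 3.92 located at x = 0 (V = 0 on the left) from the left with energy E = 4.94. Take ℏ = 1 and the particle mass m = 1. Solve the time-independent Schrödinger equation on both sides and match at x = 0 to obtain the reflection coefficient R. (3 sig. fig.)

The wavenumbers are k₁ = √(2mE)/ℏ = 3.143 on the left and k₂ = √(2m(E − U₀))/ℏ = 1.428 on the right.
Matching ψ and ψ′ at x = 0 gives r = (k₁ − k₂)/(k₁ + k₂), so R = r² = 0.1407 and T = 1 − R = 0.8593.

R = 0.141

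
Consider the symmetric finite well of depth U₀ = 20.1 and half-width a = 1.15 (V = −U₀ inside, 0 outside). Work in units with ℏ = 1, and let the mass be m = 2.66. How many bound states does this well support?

N = 8

Define the well-strength parameter z₀ = (a/ℏ)√(2mU₀) = 1.15 × √(2·2.66·20.1) = 11.89.
A new bound state (alternating even/odd) appears each time z₀ passes a multiple of π/2, so N = ⌊2z₀/π⌋ + 1 = ⌊7.571⌋ + 1 = 8.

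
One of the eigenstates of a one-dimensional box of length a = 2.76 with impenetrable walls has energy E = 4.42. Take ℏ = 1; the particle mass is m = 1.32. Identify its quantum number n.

n = 3

From E_n = n²π²ℏ²/(2ma²) invert to n = √(2ma²E)/(πℏ).
n = (2.76/π) × √(2 × 1.32 × 4.42) = 3.001 → n = 3.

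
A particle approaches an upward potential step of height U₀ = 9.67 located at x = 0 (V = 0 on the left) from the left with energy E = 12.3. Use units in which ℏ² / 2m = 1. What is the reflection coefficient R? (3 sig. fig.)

The wavenumbers are k₁ = √(2mE)/ℏ = 3.507 on the left and k₂ = √(2m(E − U₀))/ℏ = 1.622 on the right.
Matching ψ and ψ′ at x = 0 gives r = (k₁ − k₂)/(k₁ + k₂), so R = r² = 0.1351 and T = 1 − R = 0.8649.

R = 0.135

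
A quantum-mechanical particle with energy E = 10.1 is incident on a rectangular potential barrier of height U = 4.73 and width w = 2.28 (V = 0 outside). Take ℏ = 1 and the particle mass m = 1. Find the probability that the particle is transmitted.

E > U: inside the barrier k₂ = √(2m(E − U))/ℏ = 3.277, k₂w = 7.472.
Matching at both interfaces gives T⁻¹ = 1 + U² sin²(k₂w) / [4E(E − U)] = 1.089, hence T = 0.918.

T = 0.918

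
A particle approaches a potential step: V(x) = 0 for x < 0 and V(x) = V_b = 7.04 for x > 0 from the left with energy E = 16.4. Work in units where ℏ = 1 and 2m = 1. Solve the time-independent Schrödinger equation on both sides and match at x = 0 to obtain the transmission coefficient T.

On each side the TISE gives plane waves with k = √(2m(E − V))/ℏ: k₁ = √(2·½·16.4) = 4.050, k₂ = √(2·½·9.36) = 3.059.
Matching ψ and ψ′ at x = 0 gives r = (k₁ − k₂)/(k₁ + k₂), so R = r² = 0.01940 and T = 1 − R = 0.9806.

T = 0.981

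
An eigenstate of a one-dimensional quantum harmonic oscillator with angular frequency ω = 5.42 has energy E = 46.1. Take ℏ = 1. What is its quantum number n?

Invert E_n = (n + ½)ℏω: n = E/ℏω − ½ = 8.006, so n = 8.

n = 8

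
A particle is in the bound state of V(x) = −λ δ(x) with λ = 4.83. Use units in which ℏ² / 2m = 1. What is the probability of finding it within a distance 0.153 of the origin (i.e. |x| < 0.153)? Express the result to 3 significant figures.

P = 0.522

The normalised bound state is ψ = √κ e^{−κ|x|} with κ = mλ/ℏ² = 2.415.
P(|x| < d) = ∫_{−d}^{d} κ e^{−2κ|x|} dx = 1 − e^{−2κd} = 1 − e^{−0.7390} = 0.5224.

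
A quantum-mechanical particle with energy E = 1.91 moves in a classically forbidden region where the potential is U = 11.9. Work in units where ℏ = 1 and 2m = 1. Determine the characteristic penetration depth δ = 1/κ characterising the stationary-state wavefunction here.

Since E < U the TISE in this region is ψ'' = κ²ψ with κ = √(2m(U − E))/ℏ.
κ = √(2 × 0.5 × 9.99) = 3.161. The penetration depth is δ = 1/κ = 0.316.

δ = 0.316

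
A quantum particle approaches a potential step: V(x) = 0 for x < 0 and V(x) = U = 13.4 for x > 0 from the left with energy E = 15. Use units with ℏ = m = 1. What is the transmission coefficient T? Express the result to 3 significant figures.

The wavenumbers are k₁ = √(2mE)/ℏ = 5.477 on the left and k₂ = √(2m(E − U))/ℏ = 1.789 on the right.
Matching ψ and ψ′ at x = 0 gives r = (k₁ − k₂)/(k₁ + k₂), so R = r² = 0.2577 and T = 1 − R = 0.7423.

T = 0.742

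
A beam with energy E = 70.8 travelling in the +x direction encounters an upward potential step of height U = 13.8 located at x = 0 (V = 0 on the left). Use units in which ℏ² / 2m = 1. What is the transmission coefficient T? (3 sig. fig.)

On each side the TISE gives plane waves with k = √(2m(E − V))/ℏ: k₁ = √(2·½·70.8) = 8.414, k₂ = √(2·½·57) = 7.550.
Continuity of ψ and ψ′ at the step yields the reflection amplitude r = (k₁ − k₂)/(k₁ + k₂) = 0.05415; thus R = |r|² = 0.002932, T = 0.9971.

T = 0.997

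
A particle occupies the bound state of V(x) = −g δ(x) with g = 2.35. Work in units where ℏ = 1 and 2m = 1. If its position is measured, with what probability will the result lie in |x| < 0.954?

P = 0.894

The normalised bound state is ψ = √κ e^{−κ|x|} with κ = mg/ℏ² = 1.175.
P(|x| < d) = ∫_{−d}^{d} κ e^{−2κ|x|} dx = 1 − e^{−2κd} = 1 − e^{−2.242} = 0.8937.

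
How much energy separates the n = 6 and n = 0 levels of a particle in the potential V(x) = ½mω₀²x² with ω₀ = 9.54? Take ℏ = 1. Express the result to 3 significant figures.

E_n = ℏω₀(n + ½), so ΔE = (6 − 0) ℏω₀ = 6 × 9.54 = 57.24.

ΔE = 57.2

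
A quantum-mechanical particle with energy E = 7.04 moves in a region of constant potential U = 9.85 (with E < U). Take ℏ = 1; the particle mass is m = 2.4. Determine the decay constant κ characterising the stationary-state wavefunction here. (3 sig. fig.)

κ = 3.67

Since E < U the TISE in this region is ψ'' = κ²ψ with κ = √(2m(U − E))/ℏ.
κ = √(2 × 2.4 × 2.81) = 3.673.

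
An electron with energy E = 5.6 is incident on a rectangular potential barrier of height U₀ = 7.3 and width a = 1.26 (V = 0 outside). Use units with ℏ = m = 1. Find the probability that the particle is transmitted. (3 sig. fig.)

T = 0.0272

E < U₀: inside the barrier ψ ∝ e^{±κx} with κ = √(2m(U₀ − E))/ℏ = 1.844.
κa = 2.323, sinh(κa) = 5.056.
The exact tunnelling result is T⁻¹ = 1 + U₀² sinh²(κa) / [4E(U₀ − E)] = 36.77, so T = 0.0272.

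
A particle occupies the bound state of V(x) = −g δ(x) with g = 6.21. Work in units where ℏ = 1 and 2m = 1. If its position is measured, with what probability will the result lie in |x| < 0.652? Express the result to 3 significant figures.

P = 0.983

The normalised bound state is ψ = √κ e^{−κ|x|} with κ = mg/ℏ² = 3.105.
P(|x| < d) = ∫_{−d}^{d} κ e^{−2κ|x|} dx = 1 − e^{−2κd} = 1 − e^{−4.049} = 0.9826.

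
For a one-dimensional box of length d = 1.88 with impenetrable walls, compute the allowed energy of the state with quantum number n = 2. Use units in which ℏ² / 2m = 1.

Requiring ψ(0) = ψ(d) = 0 quantises k = nπ/d, hence E_n = ℏ²k²/2m = n²π²ℏ²/(2md²).
E_2 = 2² × π² / (2 × 0.5 × 1.88²) = 11.17.

E = 11.2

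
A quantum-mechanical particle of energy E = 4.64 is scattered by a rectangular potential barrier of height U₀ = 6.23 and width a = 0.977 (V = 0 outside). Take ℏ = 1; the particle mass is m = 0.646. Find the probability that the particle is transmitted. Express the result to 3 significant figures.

E < U₀: inside the barrier ψ ∝ e^{±κx} with κ = √(2m(U₀ − E))/ℏ = 1.433.
κa = 1.400, sinh(κa) = 1.905.
Matching ψ, ψ′ at both faces gives T = [1 + U₀² sinh²(κa) / (4E(U₀ − E))]⁻¹ = 1/5.773 = 0.173.

T = 0.173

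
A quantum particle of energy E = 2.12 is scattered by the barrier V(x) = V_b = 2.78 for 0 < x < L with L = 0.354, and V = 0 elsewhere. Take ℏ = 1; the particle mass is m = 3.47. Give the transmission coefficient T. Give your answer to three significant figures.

Since E < V_b the interior solution is evanescent with decay constant κ = √(2m(V_b − E))/ℏ = 2.140.
κL = 0.7576, sinh(κL) = 0.8322.
Matching ψ, ψ′ at both faces gives T = [1 + V_b² sinh²(κL) / (4E(V_b − E))]⁻¹ = 1/1.956 = 0.511.

T = 0.511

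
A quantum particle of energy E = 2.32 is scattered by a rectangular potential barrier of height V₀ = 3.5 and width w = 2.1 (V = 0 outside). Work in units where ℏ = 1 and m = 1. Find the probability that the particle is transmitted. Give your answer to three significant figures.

T = 0.00563

E < V₀: inside the barrier ψ ∝ e^{±κx} with κ = √(2m(V₀ − E))/ℏ = 1.536.
κw = 3.226, sinh(κw) = 12.57.
Matching ψ, ψ′ at both faces gives T = [1 + V₀² sinh²(κw) / (4E(V₀ − E))]⁻¹ = 1/177.8 = 0.00563.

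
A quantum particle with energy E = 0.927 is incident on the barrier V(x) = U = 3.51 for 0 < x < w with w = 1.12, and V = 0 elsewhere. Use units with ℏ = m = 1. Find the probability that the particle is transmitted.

T = 0.0190

E < U: inside the barrier ψ ∝ e^{±κx} with κ = √(2m(U − E))/ℏ = 2.273.
κw = 2.546, sinh(κw) = 6.336.
The exact tunnelling result is T⁻¹ = 1 + U² sinh²(κw) / [4E(U − E)] = 52.65, so T = 0.0190.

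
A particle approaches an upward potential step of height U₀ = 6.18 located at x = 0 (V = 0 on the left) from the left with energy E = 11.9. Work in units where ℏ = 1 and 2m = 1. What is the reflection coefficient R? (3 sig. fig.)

R = 0.0328

On each side the TISE gives plane waves with k = √(2m(E − V))/ℏ: k₁ = √(2·½·11.9) = 3.450, k₂ = √(2·½·5.72) = 2.392.
Continuity of ψ and ψ′ at the step yields the reflection amplitude r = (k₁ − k₂)/(k₁ + k₂) = 0.1811; thus R = |r|² = 0.03281, T = 0.9672.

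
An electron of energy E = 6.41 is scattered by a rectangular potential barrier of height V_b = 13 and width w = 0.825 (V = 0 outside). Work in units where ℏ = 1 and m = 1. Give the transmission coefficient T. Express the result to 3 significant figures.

T = 0.00996

E < V_b: inside the barrier ψ ∝ e^{±κx} with κ = √(2m(V_b − E))/ℏ = 3.630.
κw = 2.995, sinh(κw) = 9.969.
Matching ψ, ψ′ at both faces gives T = [1 + V_b² sinh²(κw) / (4E(V_b − E))]⁻¹ = 1/100.4 = 0.00996.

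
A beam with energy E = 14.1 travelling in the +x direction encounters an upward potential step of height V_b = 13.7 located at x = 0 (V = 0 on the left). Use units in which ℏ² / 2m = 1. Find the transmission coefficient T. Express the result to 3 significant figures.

The wavenumbers are k₁ = √(2mE)/ℏ = 3.755 on the left and k₂ = √(2m(E − V_b))/ℏ = 0.6325 on the right.
Continuity of ψ and ψ′ at the step yields the reflection amplitude r = (k₁ − k₂)/(k₁ + k₂) = 0.7117; thus R = |r|² = 0.5065, T = 0.4935.

T = 0.493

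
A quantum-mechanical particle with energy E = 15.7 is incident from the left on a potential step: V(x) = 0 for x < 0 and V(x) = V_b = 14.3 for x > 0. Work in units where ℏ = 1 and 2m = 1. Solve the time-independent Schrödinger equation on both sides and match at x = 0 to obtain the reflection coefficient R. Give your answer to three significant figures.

R = 0.292

On each side the TISE gives plane waves with k = √(2m(E − V))/ℏ: k₁ = √(2·½·15.7) = 3.962, k₂ = √(2·½·1.4) = 1.183.
Continuity of ψ and ψ′ at the step yields the reflection amplitude r = (k₁ − k₂)/(k₁ + k₂) = 0.5401; thus R = |r|² = 0.2917, T = 0.7083.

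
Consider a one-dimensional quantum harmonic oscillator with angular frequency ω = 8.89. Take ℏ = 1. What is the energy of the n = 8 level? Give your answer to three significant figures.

E = 75.6

Using E_n = (n + ½)ℏω: E_8 = 8.5 × 8.89 = 75.57.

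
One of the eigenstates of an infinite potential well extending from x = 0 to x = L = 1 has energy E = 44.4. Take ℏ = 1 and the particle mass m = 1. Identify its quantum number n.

n = 3

For an infinite well E_n = n²π²ℏ²/(2mL²), so n = (L/πℏ)√(2mE).
n = (1/π) × √(2 × 1 × 44.4) = 3.000 → n = 3.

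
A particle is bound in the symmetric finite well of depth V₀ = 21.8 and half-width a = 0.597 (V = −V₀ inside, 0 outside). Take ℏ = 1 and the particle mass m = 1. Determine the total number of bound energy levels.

N = 3

Define the well-strength parameter z₀ = (a/ℏ)√(2mV₀) = 0.597 × √(2·1·21.8) = 3.942.
A new bound state (alternating even/odd) appears each time z₀ passes a multiple of π/2, so N = ⌊2z₀/π⌋ + 1 = ⌊2.510⌋ + 1 = 3.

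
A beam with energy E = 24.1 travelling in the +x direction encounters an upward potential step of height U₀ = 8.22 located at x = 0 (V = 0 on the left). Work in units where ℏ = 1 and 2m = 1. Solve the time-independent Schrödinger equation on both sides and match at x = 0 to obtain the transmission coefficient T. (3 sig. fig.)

On each side the TISE gives plane waves with k = √(2m(E − V))/ℏ: k₁ = √(2·½·24.1) = 4.909, k₂ = √(2·½·15.88) = 3.985.
Continuity of ψ and ψ′ at the step yields the reflection amplitude r = (k₁ − k₂)/(k₁ + k₂) = 0.1039; thus R = |r|² = 0.01080, T = 0.9892.

T = 0.989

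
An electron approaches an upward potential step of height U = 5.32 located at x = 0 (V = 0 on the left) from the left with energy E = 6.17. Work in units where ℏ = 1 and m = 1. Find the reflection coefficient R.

The wavenumbers are k₁ = √(2mE)/ℏ = 3.513 on the left and k₂ = √(2m(E − U))/ℏ = 1.304 on the right.
Continuity of ψ and ψ′ at the step yields the reflection amplitude r = (k₁ − k₂)/(k₁ + k₂) = 0.4586; thus R = |r|² = 0.2103, T = 0.7897.

R = 0.210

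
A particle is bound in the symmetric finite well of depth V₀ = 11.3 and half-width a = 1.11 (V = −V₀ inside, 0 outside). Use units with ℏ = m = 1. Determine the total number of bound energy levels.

The dimensionless depth is z₀ = a√(2mV₀)/ℏ = 1.11 × √(22.60) = 5.277.
The even/odd transcendental equations gain one root per π/2 in z₀, giving N = 1 + ⌊2z₀/π⌋ = 1 + ⌊3.359⌋ = 4.

N = 4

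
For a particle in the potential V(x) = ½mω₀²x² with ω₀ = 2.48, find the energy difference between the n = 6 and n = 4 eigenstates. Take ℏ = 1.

ΔE = 4.96

E_n = ℏω₀(n + ½), so ΔE = (6 − 4) ℏω₀ = 2 × 2.48 = 4.960.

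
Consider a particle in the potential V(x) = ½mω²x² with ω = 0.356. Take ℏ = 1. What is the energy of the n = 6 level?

Using E_n = (n + ½)ℏω: E_6 = 6.5 × 0.356 = 2.314.

E = 2.31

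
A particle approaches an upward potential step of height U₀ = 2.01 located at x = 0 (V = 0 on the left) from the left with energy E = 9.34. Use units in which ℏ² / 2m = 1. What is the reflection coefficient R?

The wavenumbers are k₁ = √(2mE)/ℏ = 3.056 on the left and k₂ = √(2m(E − U₀))/ℏ = 2.707 on the right.
Continuity of ψ and ψ′ at the step yields the reflection amplitude r = (k₁ − k₂)/(k₁ + k₂) = 0.06051; thus R = |r|² = 0.003661, T = 0.9963.

R = 0.00366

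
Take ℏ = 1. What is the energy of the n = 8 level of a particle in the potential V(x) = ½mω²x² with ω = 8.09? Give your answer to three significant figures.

E = 68.8

The oscillator eigenvalues are E_n = ℏω(n + ½), so E_8 = 8.09 × 8.5 = 68.77.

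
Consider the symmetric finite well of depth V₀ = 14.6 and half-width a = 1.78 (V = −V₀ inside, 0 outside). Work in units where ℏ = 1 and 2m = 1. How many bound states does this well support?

The dimensionless depth is z₀ = a√(2mV₀)/ℏ = 1.78 × √(14.60) = 6.801.
A new bound state (alternating even/odd) appears each time z₀ passes a multiple of π/2, so N = ⌊2z₀/π⌋ + 1 = ⌊4.330⌋ + 1 = 5.

N = 5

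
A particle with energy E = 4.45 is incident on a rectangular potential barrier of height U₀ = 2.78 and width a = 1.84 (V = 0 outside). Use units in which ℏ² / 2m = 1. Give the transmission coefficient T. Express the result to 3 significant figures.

T = 0.889

E > U₀: inside the barrier k₂ = √(2m(E − U₀))/ℏ = 1.292, k₂a = 2.378.
Matching at both interfaces gives T⁻¹ = 1 + U₀² sin²(k₂a) / [4E(E − U₀)] = 1.124, hence T = 0.889.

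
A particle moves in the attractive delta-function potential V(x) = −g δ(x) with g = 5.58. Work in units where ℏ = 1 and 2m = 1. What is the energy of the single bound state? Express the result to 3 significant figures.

For x ≠ 0 the bound state is ψ ∝ e^{−κ|x|}; integrating the TISE across the delta gives the cusp condition 2κ = 2mg/ℏ², so κ = 2.790.
Then E = −ℏ²κ²/(2m) = −mg²/(2ℏ²) = -7.784.

E = -7.78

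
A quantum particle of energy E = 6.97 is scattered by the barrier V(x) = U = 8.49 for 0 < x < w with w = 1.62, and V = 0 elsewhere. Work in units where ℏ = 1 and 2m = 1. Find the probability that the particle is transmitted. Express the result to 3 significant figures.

T = 0.0430

E < U: inside the barrier ψ ∝ e^{±κx} with κ = √(2m(U − E))/ℏ = 1.233.
κw = 1.997, sinh(κw) = 3.617.
The exact tunnelling result is T⁻¹ = 1 + U² sinh²(κw) / [4E(U − E)] = 23.25, so T = 0.0430.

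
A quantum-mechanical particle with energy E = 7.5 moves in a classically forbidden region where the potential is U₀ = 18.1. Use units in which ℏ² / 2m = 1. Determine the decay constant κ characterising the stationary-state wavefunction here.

Since E < U₀ the TISE in this region is ψ'' = κ²ψ with κ = √(2m(U₀ − E))/ℏ.
κ = √(2 × 0.5 × 10.6) = 3.256.

κ = 3.26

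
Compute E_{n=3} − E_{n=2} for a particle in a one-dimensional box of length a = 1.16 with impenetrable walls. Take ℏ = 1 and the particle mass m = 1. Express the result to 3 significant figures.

E_n = n²π²ℏ²/(2ma²), so ΔE = (3² − 2²) π²ℏ²/(2ma²).
ΔE = 5 × π² / (2 × 1 × 1.16²) = 18.34.

ΔE = 18.3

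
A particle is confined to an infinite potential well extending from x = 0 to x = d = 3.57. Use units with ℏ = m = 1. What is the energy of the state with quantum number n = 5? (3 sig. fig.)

The infinite-well eigenfunctions ψ_n = √(2/d) sin(nπx/d) vanish at both walls, giving E_n = n²π²ℏ²/(2md²).
E_5 = 5² × π² / (2 × 1 × 3.57²) = 9.680.

E = 9.68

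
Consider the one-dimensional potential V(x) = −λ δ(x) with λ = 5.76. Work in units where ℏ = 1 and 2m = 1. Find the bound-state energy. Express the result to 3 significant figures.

E = -8.29

For x ≠ 0 the bound state is ψ ∝ e^{−κ|x|}; integrating the TISE across the delta gives the cusp condition 2κ = 2mλ/ℏ², so κ = 2.880.
Then E = −ℏ²κ²/(2m) = −mλ²/(2ℏ²) = -8.294.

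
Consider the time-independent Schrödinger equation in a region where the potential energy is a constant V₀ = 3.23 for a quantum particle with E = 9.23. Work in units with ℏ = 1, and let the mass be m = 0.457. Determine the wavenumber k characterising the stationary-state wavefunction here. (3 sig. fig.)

k = 2.34

With E > V₀ the solution is oscillatory, ψ ∝ e^{±ikx} with k = √(2m(E − V₀))/ℏ.
k = √(2 × 0.457 × 6) = 2.342.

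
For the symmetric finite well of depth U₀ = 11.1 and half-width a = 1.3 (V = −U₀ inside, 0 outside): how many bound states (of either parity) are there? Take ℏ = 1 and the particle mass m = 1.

Define the well-strength parameter z₀ = (a/ℏ)√(2mU₀) = 1.3 × √(2·1·11.1) = 6.125.
The even/odd transcendental equations gain one root per π/2 in z₀, giving N = 1 + ⌊2z₀/π⌋ = 1 + ⌊3.899⌋ = 4.

N = 4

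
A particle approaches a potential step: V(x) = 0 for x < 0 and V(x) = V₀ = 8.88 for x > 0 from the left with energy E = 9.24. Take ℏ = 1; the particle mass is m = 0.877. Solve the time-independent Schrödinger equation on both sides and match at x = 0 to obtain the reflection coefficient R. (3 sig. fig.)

On each side the TISE gives plane waves with k = √(2m(E − V))/ℏ: k₁ = √(2·0.877·9.24) = 4.026, k₂ = √(2·0.877·0.36) = 0.7946.
Matching ψ and ψ′ at x = 0 gives r = (k₁ − k₂)/(k₁ + k₂), so R = r² = 0.4493 and T = 1 − R = 0.5507.

R = 0.449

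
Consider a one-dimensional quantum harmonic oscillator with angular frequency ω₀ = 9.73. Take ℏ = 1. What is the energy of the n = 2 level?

Using E_n = (n + ½)ℏω₀: E_2 = 2.5 × 9.73 = 24.33.

E = 24.3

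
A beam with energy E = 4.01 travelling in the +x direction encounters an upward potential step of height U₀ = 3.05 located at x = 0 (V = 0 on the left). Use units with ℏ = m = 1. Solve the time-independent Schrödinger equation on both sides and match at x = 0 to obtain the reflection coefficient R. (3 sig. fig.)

R = 0.118

On each side the TISE gives plane waves with k = √(2m(E − V))/ℏ: k₁ = √(2·1·4.01) = 2.832, k₂ = √(2·1·0.96) = 1.386.
Matching ψ and ψ′ at x = 0 gives r = (k₁ − k₂)/(k₁ + k₂), so R = r² = 0.1176 and T = 1 − R = 0.8824.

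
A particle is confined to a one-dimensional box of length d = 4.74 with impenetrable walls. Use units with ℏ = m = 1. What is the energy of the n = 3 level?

Requiring ψ(0) = ψ(d) = 0 quantises k = nπ/d, hence E_n = ℏ²k²/2m = n²π²ℏ²/(2md²).
E_3 = 3² × π² / (2 × 1 × 4.74²) = 1.977.

E = 1.98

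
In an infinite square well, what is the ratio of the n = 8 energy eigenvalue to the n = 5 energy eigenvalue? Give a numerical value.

E_n = n²π²ℏ²/(2mL²) so the ratio is n₂²/n₁² = 64/25 = 2.56.

2.56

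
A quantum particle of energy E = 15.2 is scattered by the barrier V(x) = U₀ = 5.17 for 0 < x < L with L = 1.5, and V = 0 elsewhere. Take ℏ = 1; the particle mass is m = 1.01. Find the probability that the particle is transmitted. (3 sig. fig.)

T = 0.991

E > U₀: inside the barrier k₂ = √(2m(E − U₀))/ℏ = 4.501, k₂L = 6.752.
Matching at both interfaces gives T⁻¹ = 1 + U₀² sin²(k₂L) / [4E(E − U₀)] = 1.009, hence T = 0.991.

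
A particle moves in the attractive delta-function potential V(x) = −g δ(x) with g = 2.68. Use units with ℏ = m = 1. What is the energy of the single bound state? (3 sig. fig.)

For x ≠ 0 the bound state is ψ ∝ e^{−κ|x|}; integrating the TISE across the delta gives the cusp condition 2κ = 2mg/ℏ², so κ = 2.680.
Then E = −ℏ²κ²/(2m) = −mg²/(2ℏ²) = -3.591.

E = -3.59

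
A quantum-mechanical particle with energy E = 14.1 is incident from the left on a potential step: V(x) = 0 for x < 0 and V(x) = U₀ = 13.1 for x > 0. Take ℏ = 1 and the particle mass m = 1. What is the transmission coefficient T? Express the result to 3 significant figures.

T = 0.664

On each side the TISE gives plane waves with k = √(2m(E − V))/ℏ: k₁ = √(2·1·14.1) = 5.310, k₂ = √(2·1·1) = 1.414.
Continuity of ψ and ψ′ at the step yields the reflection amplitude r = (k₁ − k₂)/(k₁ + k₂) = 0.5794; thus R = |r|² = 0.3357, T = 0.6643.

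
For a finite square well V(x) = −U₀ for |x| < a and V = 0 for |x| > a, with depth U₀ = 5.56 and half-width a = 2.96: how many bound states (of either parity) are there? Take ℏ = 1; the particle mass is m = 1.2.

The dimensionless depth is z₀ = a√(2mU₀)/ℏ = 2.96 × √(13.34) = 10.81.
The even/odd transcendental equations gain one root per π/2 in z₀, giving N = 1 + ⌊2z₀/π⌋ = 1 + ⌊6.884⌋ = 7.

N = 7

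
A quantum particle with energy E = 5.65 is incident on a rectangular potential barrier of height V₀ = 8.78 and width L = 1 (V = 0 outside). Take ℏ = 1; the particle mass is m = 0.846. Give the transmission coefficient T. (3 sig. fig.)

T = 0.0362

Since E < V₀ the interior solution is evanescent with decay constant κ = √(2m(V₀ − E))/ℏ = 2.301.
κL = 2.301, sinh(κL) = 4.943.
The exact tunnelling result is T⁻¹ = 1 + V₀² sinh²(κL) / [4E(V₀ − E)] = 27.63, so T = 0.0362.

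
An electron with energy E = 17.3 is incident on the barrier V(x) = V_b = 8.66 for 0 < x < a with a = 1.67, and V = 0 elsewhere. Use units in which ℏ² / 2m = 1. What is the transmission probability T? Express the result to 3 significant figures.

Above the barrier the interior wavenumber is k₂ = √(2m(E − V_b))/ℏ = 2.939, giving phase k₂a = 4.909.
T = [1 + V_b² sin²(k₂a) / (4E(E − V_b))]⁻¹ = 1/1.121 = 0.892.

T = 0.892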